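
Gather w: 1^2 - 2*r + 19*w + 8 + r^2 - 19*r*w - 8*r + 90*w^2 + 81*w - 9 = r^2 - 10*r + 90*w^2 + w*(100 - 19*r)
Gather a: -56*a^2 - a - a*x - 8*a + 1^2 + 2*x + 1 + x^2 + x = -56*a^2 + a*(-x - 9) + x^2 + 3*x + 2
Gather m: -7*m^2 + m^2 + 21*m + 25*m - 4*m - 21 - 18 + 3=-6*m^2 + 42*m - 36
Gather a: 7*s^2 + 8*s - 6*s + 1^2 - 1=7*s^2 + 2*s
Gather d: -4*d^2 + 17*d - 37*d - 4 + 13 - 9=-4*d^2 - 20*d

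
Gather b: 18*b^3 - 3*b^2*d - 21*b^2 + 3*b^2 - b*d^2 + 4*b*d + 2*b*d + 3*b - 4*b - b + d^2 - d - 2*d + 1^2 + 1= 18*b^3 + b^2*(-3*d - 18) + b*(-d^2 + 6*d - 2) + d^2 - 3*d + 2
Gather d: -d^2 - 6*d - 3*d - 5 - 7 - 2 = -d^2 - 9*d - 14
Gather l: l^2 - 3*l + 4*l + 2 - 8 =l^2 + l - 6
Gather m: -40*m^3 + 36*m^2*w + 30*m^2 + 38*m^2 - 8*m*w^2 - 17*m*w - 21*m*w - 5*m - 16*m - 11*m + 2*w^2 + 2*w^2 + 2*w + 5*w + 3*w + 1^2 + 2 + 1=-40*m^3 + m^2*(36*w + 68) + m*(-8*w^2 - 38*w - 32) + 4*w^2 + 10*w + 4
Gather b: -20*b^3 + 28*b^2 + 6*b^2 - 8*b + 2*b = -20*b^3 + 34*b^2 - 6*b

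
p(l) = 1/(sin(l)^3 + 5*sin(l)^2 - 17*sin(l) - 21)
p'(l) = (-3*sin(l)^2*cos(l) - 10*sin(l)*cos(l) + 17*cos(l))/(sin(l)^3 + 5*sin(l)^2 - 17*sin(l) - 21)^2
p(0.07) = -0.05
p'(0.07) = 0.03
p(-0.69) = -0.12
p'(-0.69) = 0.24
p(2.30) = -0.03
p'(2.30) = -0.01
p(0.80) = -0.03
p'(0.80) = 0.01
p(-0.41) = -0.07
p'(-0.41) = 0.10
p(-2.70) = -0.08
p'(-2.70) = -0.11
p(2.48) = -0.03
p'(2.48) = -0.01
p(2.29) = -0.03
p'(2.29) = -0.01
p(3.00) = -0.04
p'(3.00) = -0.03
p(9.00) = -0.04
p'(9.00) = -0.02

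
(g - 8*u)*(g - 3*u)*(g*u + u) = g^3*u - 11*g^2*u^2 + g^2*u + 24*g*u^3 - 11*g*u^2 + 24*u^3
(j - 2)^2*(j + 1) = j^3 - 3*j^2 + 4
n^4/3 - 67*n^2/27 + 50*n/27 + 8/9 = (n/3 + 1)*(n - 2)*(n - 4/3)*(n + 1/3)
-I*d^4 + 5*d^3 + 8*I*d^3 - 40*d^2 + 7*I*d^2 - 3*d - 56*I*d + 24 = (d - 8)*(d + I)*(d + 3*I)*(-I*d + 1)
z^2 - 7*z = z*(z - 7)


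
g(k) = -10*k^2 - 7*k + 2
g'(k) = -20*k - 7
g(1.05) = -16.38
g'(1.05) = -28.00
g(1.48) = -30.26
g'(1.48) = -36.60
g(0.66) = -6.98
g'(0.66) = -20.20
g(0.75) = -8.88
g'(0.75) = -22.00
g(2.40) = -72.40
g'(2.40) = -55.00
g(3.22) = -124.22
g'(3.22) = -71.40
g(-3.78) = -114.42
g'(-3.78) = 68.60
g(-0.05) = 2.32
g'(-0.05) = -6.00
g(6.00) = -400.00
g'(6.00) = -127.00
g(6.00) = -400.00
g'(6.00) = -127.00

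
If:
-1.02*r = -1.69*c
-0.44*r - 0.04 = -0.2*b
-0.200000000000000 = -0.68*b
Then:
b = 0.29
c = 0.03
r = 0.04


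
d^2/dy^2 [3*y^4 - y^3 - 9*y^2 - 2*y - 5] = 36*y^2 - 6*y - 18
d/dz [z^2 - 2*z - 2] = 2*z - 2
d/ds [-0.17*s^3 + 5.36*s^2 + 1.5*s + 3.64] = -0.51*s^2 + 10.72*s + 1.5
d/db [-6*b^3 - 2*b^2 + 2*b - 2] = -18*b^2 - 4*b + 2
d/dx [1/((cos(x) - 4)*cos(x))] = 2*(cos(x) - 2)*sin(x)/((cos(x) - 4)^2*cos(x)^2)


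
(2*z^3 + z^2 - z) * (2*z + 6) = 4*z^4 + 14*z^3 + 4*z^2 - 6*z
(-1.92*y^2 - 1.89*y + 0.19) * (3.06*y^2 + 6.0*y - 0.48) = -5.8752*y^4 - 17.3034*y^3 - 9.837*y^2 + 2.0472*y - 0.0912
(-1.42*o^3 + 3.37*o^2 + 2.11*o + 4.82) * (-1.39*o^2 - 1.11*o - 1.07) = 1.9738*o^5 - 3.1081*o^4 - 5.1542*o^3 - 12.6478*o^2 - 7.6079*o - 5.1574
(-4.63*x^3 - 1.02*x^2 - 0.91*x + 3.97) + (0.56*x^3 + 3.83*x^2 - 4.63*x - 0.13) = -4.07*x^3 + 2.81*x^2 - 5.54*x + 3.84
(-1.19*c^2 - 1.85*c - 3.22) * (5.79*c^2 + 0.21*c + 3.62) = -6.8901*c^4 - 10.9614*c^3 - 23.3401*c^2 - 7.3732*c - 11.6564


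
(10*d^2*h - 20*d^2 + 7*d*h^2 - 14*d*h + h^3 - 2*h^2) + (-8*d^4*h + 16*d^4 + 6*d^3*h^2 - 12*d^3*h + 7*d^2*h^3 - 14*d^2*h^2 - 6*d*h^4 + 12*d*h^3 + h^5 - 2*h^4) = -8*d^4*h + 16*d^4 + 6*d^3*h^2 - 12*d^3*h + 7*d^2*h^3 - 14*d^2*h^2 + 10*d^2*h - 20*d^2 - 6*d*h^4 + 12*d*h^3 + 7*d*h^2 - 14*d*h + h^5 - 2*h^4 + h^3 - 2*h^2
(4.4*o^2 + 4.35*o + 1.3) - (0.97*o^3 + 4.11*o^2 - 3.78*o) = -0.97*o^3 + 0.29*o^2 + 8.13*o + 1.3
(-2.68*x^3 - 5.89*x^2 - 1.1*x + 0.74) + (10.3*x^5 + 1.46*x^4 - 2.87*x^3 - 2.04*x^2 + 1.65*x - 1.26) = 10.3*x^5 + 1.46*x^4 - 5.55*x^3 - 7.93*x^2 + 0.55*x - 0.52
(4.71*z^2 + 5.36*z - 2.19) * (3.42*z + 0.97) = 16.1082*z^3 + 22.8999*z^2 - 2.2906*z - 2.1243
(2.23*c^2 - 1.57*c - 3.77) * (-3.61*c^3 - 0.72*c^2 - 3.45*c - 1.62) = -8.0503*c^5 + 4.0621*c^4 + 7.0466*c^3 + 4.5183*c^2 + 15.5499*c + 6.1074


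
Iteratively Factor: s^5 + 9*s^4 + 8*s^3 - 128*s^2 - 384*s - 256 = (s + 4)*(s^4 + 5*s^3 - 12*s^2 - 80*s - 64) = (s - 4)*(s + 4)*(s^3 + 9*s^2 + 24*s + 16) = (s - 4)*(s + 4)^2*(s^2 + 5*s + 4) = (s - 4)*(s + 1)*(s + 4)^2*(s + 4)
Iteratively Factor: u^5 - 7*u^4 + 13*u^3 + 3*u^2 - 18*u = (u)*(u^4 - 7*u^3 + 13*u^2 + 3*u - 18) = u*(u - 3)*(u^3 - 4*u^2 + u + 6) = u*(u - 3)^2*(u^2 - u - 2) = u*(u - 3)^2*(u - 2)*(u + 1)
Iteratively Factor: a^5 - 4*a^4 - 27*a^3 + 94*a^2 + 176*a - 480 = (a + 4)*(a^4 - 8*a^3 + 5*a^2 + 74*a - 120) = (a - 2)*(a + 4)*(a^3 - 6*a^2 - 7*a + 60) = (a - 2)*(a + 3)*(a + 4)*(a^2 - 9*a + 20) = (a - 5)*(a - 2)*(a + 3)*(a + 4)*(a - 4)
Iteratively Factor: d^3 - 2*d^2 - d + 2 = (d + 1)*(d^2 - 3*d + 2) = (d - 2)*(d + 1)*(d - 1)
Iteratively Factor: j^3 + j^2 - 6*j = (j)*(j^2 + j - 6) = j*(j - 2)*(j + 3)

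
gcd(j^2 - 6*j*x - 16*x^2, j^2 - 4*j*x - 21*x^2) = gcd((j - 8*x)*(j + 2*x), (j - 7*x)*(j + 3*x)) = 1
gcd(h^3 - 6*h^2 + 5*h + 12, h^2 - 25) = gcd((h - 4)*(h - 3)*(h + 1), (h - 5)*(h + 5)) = 1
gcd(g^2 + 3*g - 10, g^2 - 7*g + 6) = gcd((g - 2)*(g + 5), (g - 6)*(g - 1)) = 1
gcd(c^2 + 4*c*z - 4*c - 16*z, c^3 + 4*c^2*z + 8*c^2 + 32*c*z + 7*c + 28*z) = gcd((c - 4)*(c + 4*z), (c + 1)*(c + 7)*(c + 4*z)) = c + 4*z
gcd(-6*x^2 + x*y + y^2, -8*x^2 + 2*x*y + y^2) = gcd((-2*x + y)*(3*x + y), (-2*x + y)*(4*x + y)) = 2*x - y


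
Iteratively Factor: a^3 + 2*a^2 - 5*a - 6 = (a - 2)*(a^2 + 4*a + 3) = (a - 2)*(a + 1)*(a + 3)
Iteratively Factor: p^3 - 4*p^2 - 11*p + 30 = (p - 5)*(p^2 + p - 6) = (p - 5)*(p - 2)*(p + 3)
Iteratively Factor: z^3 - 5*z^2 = (z)*(z^2 - 5*z) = z^2*(z - 5)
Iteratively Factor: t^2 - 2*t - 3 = (t - 3)*(t + 1)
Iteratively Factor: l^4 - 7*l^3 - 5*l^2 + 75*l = (l)*(l^3 - 7*l^2 - 5*l + 75) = l*(l - 5)*(l^2 - 2*l - 15) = l*(l - 5)*(l + 3)*(l - 5)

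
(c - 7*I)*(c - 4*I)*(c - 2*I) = c^3 - 13*I*c^2 - 50*c + 56*I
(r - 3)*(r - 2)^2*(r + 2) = r^4 - 5*r^3 + 2*r^2 + 20*r - 24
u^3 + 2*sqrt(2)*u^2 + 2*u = u*(u + sqrt(2))^2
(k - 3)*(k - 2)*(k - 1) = k^3 - 6*k^2 + 11*k - 6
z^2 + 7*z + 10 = (z + 2)*(z + 5)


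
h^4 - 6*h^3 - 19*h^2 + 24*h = h*(h - 8)*(h - 1)*(h + 3)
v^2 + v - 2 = (v - 1)*(v + 2)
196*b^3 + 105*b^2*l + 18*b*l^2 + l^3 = (4*b + l)*(7*b + l)^2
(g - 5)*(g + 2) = g^2 - 3*g - 10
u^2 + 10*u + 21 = (u + 3)*(u + 7)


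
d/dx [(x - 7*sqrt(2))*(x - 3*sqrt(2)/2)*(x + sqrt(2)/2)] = 3*x^2 - 16*sqrt(2)*x + 25/2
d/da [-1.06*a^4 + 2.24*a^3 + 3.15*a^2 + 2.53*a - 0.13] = -4.24*a^3 + 6.72*a^2 + 6.3*a + 2.53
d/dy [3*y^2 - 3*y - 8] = 6*y - 3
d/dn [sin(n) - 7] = cos(n)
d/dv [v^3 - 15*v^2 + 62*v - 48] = 3*v^2 - 30*v + 62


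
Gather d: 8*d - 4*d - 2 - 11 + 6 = 4*d - 7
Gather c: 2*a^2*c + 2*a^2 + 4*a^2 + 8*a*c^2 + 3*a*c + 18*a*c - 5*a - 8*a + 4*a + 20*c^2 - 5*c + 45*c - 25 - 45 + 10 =6*a^2 - 9*a + c^2*(8*a + 20) + c*(2*a^2 + 21*a + 40) - 60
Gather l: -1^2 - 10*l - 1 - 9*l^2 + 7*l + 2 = -9*l^2 - 3*l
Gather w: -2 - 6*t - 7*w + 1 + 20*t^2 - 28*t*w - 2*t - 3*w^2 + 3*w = 20*t^2 - 8*t - 3*w^2 + w*(-28*t - 4) - 1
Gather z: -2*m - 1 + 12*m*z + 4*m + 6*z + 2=2*m + z*(12*m + 6) + 1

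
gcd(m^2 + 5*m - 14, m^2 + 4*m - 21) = m + 7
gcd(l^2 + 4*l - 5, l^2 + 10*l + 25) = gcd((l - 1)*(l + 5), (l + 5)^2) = l + 5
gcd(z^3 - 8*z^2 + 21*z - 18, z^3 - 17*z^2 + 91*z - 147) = z - 3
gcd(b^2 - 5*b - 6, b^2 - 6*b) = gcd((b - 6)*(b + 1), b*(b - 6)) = b - 6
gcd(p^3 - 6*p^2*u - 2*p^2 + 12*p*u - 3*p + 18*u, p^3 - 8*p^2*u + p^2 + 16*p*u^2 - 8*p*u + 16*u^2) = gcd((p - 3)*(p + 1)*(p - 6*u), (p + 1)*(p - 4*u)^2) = p + 1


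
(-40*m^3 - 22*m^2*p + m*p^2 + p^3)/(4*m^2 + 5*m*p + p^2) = (-10*m^2 - 3*m*p + p^2)/(m + p)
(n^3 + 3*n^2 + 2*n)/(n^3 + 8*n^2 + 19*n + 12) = n*(n + 2)/(n^2 + 7*n + 12)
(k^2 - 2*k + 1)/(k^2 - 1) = (k - 1)/(k + 1)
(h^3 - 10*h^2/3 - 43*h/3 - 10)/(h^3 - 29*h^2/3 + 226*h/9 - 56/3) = 3*(3*h^2 + 8*h + 5)/(9*h^2 - 33*h + 28)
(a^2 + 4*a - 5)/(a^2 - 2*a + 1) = (a + 5)/(a - 1)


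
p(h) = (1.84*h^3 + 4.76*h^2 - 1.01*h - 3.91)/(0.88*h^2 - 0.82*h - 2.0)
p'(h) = (0.82 - 1.76*h)*(1.84*h^3 + 4.76*h^2 - 1.01*h - 3.91)/(0.88*h^2 - 0.82*h - 2.0)^2 + (5.52*h^2 + 9.52*h - 1.01)/(0.88*h^2 - 0.82*h - 2.0) = (1.6192*h^4 - 3.0176*h^3 - 14.0544*h^2 - 12.1584*h - 1.1862)/(0.7744*h^4 - 1.4432*h^3 - 2.8476*h^2 + 3.28*h + 4.0)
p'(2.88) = -13.15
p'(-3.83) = 1.81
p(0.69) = 0.81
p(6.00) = 22.57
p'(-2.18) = 1.67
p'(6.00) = 1.41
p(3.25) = 22.95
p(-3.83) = -2.39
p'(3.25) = -5.23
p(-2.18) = 0.47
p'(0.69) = -3.66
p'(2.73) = -20.55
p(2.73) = 28.55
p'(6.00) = 1.41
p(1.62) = -14.49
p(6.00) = 22.57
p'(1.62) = -57.26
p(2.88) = 26.08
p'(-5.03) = 1.89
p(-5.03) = -4.62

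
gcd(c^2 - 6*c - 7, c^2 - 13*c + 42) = c - 7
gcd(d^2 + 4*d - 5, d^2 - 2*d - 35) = d + 5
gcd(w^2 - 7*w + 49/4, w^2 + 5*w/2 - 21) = w - 7/2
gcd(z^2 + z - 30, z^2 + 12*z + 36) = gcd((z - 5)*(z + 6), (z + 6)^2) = z + 6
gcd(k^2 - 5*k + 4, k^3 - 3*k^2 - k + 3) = k - 1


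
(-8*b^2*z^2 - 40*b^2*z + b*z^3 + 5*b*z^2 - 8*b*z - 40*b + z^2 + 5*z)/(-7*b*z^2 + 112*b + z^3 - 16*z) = (8*b^2*z^2 + 40*b^2*z - b*z^3 - 5*b*z^2 + 8*b*z + 40*b - z^2 - 5*z)/(7*b*z^2 - 112*b - z^3 + 16*z)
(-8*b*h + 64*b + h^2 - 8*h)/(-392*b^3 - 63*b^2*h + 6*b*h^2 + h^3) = (h - 8)/(49*b^2 + 14*b*h + h^2)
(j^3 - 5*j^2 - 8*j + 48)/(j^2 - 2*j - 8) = (j^2 - j - 12)/(j + 2)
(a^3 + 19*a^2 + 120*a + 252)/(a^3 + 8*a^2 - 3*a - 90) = (a^2 + 13*a + 42)/(a^2 + 2*a - 15)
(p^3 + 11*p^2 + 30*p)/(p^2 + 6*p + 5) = p*(p + 6)/(p + 1)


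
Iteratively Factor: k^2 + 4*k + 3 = (k + 3)*(k + 1)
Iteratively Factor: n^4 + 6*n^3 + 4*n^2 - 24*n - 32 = (n + 2)*(n^3 + 4*n^2 - 4*n - 16) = (n + 2)*(n + 4)*(n^2 - 4) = (n + 2)^2*(n + 4)*(n - 2)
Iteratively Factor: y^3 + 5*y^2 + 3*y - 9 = (y - 1)*(y^2 + 6*y + 9) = (y - 1)*(y + 3)*(y + 3)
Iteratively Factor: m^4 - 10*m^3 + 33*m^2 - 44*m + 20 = (m - 1)*(m^3 - 9*m^2 + 24*m - 20) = (m - 5)*(m - 1)*(m^2 - 4*m + 4) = (m - 5)*(m - 2)*(m - 1)*(m - 2)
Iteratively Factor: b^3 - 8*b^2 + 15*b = (b)*(b^2 - 8*b + 15) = b*(b - 3)*(b - 5)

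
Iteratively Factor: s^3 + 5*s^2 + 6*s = (s + 3)*(s^2 + 2*s) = s*(s + 3)*(s + 2)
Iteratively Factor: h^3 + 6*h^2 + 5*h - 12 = (h + 3)*(h^2 + 3*h - 4) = (h + 3)*(h + 4)*(h - 1)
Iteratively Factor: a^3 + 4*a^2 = (a + 4)*(a^2) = a*(a + 4)*(a)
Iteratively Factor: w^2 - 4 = (w - 2)*(w + 2)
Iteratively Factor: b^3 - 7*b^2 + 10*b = (b - 2)*(b^2 - 5*b) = (b - 5)*(b - 2)*(b)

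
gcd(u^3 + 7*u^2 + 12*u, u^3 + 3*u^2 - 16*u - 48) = u^2 + 7*u + 12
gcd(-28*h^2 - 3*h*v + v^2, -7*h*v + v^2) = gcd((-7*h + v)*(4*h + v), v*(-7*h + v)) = -7*h + v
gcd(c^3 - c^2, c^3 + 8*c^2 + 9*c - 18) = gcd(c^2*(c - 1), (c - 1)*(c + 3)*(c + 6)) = c - 1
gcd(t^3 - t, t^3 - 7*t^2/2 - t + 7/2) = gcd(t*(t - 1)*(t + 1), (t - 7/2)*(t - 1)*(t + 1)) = t^2 - 1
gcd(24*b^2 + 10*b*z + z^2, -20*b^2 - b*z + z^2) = 4*b + z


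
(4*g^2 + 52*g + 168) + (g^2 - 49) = 5*g^2 + 52*g + 119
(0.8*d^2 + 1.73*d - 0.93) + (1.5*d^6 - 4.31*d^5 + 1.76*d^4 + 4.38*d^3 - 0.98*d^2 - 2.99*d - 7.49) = 1.5*d^6 - 4.31*d^5 + 1.76*d^4 + 4.38*d^3 - 0.18*d^2 - 1.26*d - 8.42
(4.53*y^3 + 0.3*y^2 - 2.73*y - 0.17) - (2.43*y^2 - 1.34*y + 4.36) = 4.53*y^3 - 2.13*y^2 - 1.39*y - 4.53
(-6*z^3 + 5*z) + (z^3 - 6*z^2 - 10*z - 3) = -5*z^3 - 6*z^2 - 5*z - 3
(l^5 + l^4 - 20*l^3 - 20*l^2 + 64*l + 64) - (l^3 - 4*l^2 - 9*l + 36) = l^5 + l^4 - 21*l^3 - 16*l^2 + 73*l + 28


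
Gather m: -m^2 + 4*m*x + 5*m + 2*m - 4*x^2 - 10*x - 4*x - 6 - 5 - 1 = -m^2 + m*(4*x + 7) - 4*x^2 - 14*x - 12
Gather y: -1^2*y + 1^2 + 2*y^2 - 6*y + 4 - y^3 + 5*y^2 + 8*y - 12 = -y^3 + 7*y^2 + y - 7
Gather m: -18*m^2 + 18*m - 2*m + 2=-18*m^2 + 16*m + 2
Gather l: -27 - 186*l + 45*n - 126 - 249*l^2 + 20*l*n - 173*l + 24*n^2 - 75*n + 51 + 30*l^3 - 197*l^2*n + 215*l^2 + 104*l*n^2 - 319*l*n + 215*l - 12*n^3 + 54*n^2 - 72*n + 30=30*l^3 + l^2*(-197*n - 34) + l*(104*n^2 - 299*n - 144) - 12*n^3 + 78*n^2 - 102*n - 72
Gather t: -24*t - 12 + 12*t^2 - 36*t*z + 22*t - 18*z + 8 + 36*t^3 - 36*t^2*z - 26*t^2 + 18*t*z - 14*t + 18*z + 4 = 36*t^3 + t^2*(-36*z - 14) + t*(-18*z - 16)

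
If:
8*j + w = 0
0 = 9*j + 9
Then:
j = -1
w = 8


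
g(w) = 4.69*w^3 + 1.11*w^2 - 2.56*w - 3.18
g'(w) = 14.07*w^2 + 2.22*w - 2.56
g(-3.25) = -144.13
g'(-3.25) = 138.84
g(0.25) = -3.68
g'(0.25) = -1.13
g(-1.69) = -18.32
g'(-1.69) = 33.87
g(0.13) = -3.48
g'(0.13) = -2.03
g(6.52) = 1327.23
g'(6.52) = 610.04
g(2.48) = 68.83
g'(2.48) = 89.48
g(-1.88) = -25.61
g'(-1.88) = 43.00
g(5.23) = 684.72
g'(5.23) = 393.91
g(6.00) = 1034.46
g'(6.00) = 517.28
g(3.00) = 125.76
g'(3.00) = 130.73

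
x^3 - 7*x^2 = x^2*(x - 7)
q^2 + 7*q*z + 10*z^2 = (q + 2*z)*(q + 5*z)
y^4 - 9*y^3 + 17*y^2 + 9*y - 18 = (y - 6)*(y - 3)*(y - 1)*(y + 1)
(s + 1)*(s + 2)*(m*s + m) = m*s^3 + 4*m*s^2 + 5*m*s + 2*m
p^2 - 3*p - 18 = (p - 6)*(p + 3)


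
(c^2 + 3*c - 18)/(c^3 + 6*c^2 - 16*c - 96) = (c - 3)/(c^2 - 16)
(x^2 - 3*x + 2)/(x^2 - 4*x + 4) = (x - 1)/(x - 2)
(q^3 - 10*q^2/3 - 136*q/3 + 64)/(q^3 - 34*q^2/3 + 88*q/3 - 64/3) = (q + 6)/(q - 2)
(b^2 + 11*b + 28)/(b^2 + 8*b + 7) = (b + 4)/(b + 1)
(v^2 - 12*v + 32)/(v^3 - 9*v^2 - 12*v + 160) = (v - 4)/(v^2 - v - 20)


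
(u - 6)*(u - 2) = u^2 - 8*u + 12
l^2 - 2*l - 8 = (l - 4)*(l + 2)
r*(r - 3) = r^2 - 3*r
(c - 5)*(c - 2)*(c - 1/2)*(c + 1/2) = c^4 - 7*c^3 + 39*c^2/4 + 7*c/4 - 5/2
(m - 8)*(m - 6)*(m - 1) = m^3 - 15*m^2 + 62*m - 48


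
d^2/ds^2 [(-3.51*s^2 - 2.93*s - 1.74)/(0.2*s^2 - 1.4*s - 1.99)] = (-2.22044604925031e-16*s^4 - 2.2*s^3 - 8.79948*s^2 - 4.07364*s - 19.679782)/(0.008*s^6 - 0.168*s^5 + 0.9372*s^4 + 0.5992*s^3 - 9.32514*s^2 - 16.63242*s - 7.880599)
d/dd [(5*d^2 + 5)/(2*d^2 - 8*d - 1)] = 10*(-4*d^2 - 3*d + 4)/(4*d^4 - 32*d^3 + 60*d^2 + 16*d + 1)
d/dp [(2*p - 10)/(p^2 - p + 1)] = 2*(p^2 - p - (p - 5)*(2*p - 1) + 1)/(p^2 - p + 1)^2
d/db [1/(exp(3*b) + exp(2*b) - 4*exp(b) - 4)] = (-3*exp(2*b) - 2*exp(b) + 4)*exp(b)/(exp(3*b) + exp(2*b) - 4*exp(b) - 4)^2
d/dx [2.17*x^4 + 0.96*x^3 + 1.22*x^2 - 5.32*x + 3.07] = 8.68*x^3 + 2.88*x^2 + 2.44*x - 5.32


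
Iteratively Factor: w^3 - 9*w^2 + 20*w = (w - 4)*(w^2 - 5*w) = (w - 5)*(w - 4)*(w)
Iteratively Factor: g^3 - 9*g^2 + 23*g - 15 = (g - 5)*(g^2 - 4*g + 3) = (g - 5)*(g - 3)*(g - 1)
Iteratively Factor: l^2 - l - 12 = (l + 3)*(l - 4)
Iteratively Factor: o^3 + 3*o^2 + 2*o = (o + 1)*(o^2 + 2*o) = o*(o + 1)*(o + 2)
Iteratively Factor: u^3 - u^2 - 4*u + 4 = (u + 2)*(u^2 - 3*u + 2) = (u - 1)*(u + 2)*(u - 2)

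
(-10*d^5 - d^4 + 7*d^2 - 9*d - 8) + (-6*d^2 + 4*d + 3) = -10*d^5 - d^4 + d^2 - 5*d - 5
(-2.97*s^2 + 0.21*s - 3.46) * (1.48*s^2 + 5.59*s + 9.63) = -4.3956*s^4 - 16.2915*s^3 - 32.548*s^2 - 17.3191*s - 33.3198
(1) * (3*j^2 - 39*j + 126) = 3*j^2 - 39*j + 126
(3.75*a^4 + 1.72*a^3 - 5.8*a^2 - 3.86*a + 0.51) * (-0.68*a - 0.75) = -2.55*a^5 - 3.9821*a^4 + 2.654*a^3 + 6.9748*a^2 + 2.5482*a - 0.3825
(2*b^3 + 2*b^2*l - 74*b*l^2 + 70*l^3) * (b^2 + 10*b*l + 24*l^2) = 2*b^5 + 22*b^4*l - 6*b^3*l^2 - 622*b^2*l^3 - 1076*b*l^4 + 1680*l^5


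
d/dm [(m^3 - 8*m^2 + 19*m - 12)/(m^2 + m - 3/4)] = 4*(4*m^4 + 8*m^3 - 117*m^2 + 144*m - 9)/(16*m^4 + 32*m^3 - 8*m^2 - 24*m + 9)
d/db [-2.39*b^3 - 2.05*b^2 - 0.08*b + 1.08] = -7.17*b^2 - 4.1*b - 0.08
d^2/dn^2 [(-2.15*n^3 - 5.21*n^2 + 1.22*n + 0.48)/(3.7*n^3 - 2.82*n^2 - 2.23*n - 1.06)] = (-187.516*n^6 - 6.22709999999984*n^5 - 356.63634*n^4 - 269.670202*n^3 + 119.507484*n^2 - 6.96885600000001*n - 15.571232)/(50.653*n^9 - 115.8174*n^8 - 3.31446*n^7 + 73.646952*n^6 + 68.357874*n^5 - 14.883006*n^4 - 38.613103*n^3 - 25.319478*n^2 - 7.516884*n - 1.191016)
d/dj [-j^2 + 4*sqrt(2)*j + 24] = -2*j + 4*sqrt(2)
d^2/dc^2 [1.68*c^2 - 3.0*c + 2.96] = 3.36000000000000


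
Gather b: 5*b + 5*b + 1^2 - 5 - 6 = 10*b - 10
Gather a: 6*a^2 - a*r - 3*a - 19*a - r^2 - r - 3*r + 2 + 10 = 6*a^2 + a*(-r - 22) - r^2 - 4*r + 12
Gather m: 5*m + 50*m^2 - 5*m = 50*m^2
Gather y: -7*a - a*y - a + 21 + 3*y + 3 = -8*a + y*(3 - a) + 24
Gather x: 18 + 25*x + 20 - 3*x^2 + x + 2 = -3*x^2 + 26*x + 40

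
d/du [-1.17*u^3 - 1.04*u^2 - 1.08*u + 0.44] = -3.51*u^2 - 2.08*u - 1.08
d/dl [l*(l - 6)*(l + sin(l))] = l*(l - 6)*(cos(l) + 1) + l*(l + sin(l)) + (l - 6)*(l + sin(l))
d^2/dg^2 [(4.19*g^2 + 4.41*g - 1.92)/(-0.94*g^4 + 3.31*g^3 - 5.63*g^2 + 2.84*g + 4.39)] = (-22.213704*g^8 + 31.460484*g^7 + 206.007142*g^6 - 743.374146*g^5 + 679.134558*g^4 - 435.207095999999*g^3 + 716.14029*g^2 - 1005.568974*g + 74.344226)/(0.830584*g^12 - 8.774148*g^11 + 45.820206*g^10 - 148.896055*g^9 + 315.815031*g^8 - 416.321001*g^7 + 235.055666*g^6 + 211.02207*g^5 - 474.479403*g^4 + 206.877271*g^3 + 219.281817*g^2 - 164.198292*g - 84.604519)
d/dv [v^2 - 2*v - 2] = 2*v - 2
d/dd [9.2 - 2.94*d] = -2.94000000000000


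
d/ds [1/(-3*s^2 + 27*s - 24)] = (2*s - 9)/(3*(s^2 - 9*s + 8)^2)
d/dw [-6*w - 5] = -6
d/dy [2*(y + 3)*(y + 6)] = 4*y + 18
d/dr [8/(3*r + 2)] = -24/(3*r + 2)^2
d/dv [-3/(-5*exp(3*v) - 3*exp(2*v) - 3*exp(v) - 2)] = (-45*exp(2*v) - 18*exp(v) - 9)*exp(v)/(5*exp(3*v) + 3*exp(2*v) + 3*exp(v) + 2)^2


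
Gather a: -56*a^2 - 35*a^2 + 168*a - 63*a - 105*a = -91*a^2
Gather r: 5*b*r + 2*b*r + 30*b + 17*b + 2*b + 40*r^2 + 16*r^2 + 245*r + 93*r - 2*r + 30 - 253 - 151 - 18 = 49*b + 56*r^2 + r*(7*b + 336) - 392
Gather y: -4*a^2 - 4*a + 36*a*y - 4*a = -4*a^2 + 36*a*y - 8*a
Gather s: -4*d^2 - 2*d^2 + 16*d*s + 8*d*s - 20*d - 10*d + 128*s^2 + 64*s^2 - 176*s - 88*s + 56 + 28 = -6*d^2 - 30*d + 192*s^2 + s*(24*d - 264) + 84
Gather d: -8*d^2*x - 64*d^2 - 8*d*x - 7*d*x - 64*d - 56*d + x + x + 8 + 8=d^2*(-8*x - 64) + d*(-15*x - 120) + 2*x + 16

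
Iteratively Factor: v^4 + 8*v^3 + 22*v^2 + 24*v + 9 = (v + 3)*(v^3 + 5*v^2 + 7*v + 3) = (v + 3)^2*(v^2 + 2*v + 1) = (v + 1)*(v + 3)^2*(v + 1)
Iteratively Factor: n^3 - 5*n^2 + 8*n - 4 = (n - 2)*(n^2 - 3*n + 2) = (n - 2)^2*(n - 1)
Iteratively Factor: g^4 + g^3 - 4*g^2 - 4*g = (g + 2)*(g^3 - g^2 - 2*g) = g*(g + 2)*(g^2 - g - 2) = g*(g - 2)*(g + 2)*(g + 1)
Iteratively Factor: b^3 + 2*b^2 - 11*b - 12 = (b + 1)*(b^2 + b - 12) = (b + 1)*(b + 4)*(b - 3)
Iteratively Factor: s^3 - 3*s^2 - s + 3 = (s - 1)*(s^2 - 2*s - 3) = (s - 1)*(s + 1)*(s - 3)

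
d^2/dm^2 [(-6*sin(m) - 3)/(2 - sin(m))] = 15*(-2*sin(m) + cos(m)^2 + 1)/(sin(m) - 2)^3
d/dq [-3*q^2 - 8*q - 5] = -6*q - 8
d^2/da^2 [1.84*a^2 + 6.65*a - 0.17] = 3.68000000000000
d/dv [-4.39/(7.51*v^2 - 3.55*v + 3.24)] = (65.9378*v - 15.5845)/(7.51*v^2 - 3.55*v + 3.24)^2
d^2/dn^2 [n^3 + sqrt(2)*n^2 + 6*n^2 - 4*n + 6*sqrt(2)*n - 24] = 6*n + 2*sqrt(2) + 12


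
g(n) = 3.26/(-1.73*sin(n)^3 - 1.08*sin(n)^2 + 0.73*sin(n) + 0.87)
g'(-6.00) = 0.96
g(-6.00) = 3.42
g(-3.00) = 4.34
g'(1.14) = 17.45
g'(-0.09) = -4.51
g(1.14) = -4.97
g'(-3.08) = 4.07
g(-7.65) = 4.38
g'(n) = 3.26*(5.19*sin(n)^2*cos(n) + 2.16*sin(n)*cos(n) - 0.73*cos(n))/(-1.73*sin(n)^3 - 1.08*sin(n)^2 + 0.73*sin(n) + 0.87)^2 = (16.9194*sin(n)^2 + 7.0416*sin(n) - 2.3798)*cos(n)/(1.73*sin(n)^3 + 1.08*sin(n)^2 - 0.73*sin(n) - 0.87)^2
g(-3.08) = 3.97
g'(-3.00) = 5.34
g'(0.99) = 103.25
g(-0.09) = 4.09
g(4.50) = 4.40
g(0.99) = -11.42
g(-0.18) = 4.56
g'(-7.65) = 2.54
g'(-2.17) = -7.40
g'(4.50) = -2.66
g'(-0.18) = -5.97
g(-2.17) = 6.46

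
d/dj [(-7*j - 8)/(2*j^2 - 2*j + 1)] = (14*j^2 + 32*j - 23)/(4*j^4 - 8*j^3 + 8*j^2 - 4*j + 1)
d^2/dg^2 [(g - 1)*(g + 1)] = 2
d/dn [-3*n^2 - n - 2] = -6*n - 1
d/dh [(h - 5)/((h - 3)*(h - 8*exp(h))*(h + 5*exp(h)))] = ((5 - h)*(h - 8*exp(h))*(h + 5*exp(h)) - (h - 5)*(h - 3)*(h - 8*exp(h))*(5*exp(h) + 1) + (h - 5)*(h - 3)*(h + 5*exp(h))*(8*exp(h) - 1) + (h - 3)*(h - 8*exp(h))*(h + 5*exp(h)))/((h - 3)^2*(h - 8*exp(h))^2*(h + 5*exp(h))^2)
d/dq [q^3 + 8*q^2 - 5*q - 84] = 3*q^2 + 16*q - 5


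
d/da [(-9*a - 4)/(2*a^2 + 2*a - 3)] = (18*a^2 + 16*a + 35)/(4*a^4 + 8*a^3 - 8*a^2 - 12*a + 9)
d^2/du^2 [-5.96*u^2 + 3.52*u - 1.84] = -11.9200000000000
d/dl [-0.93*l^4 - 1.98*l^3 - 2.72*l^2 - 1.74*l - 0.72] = -3.72*l^3 - 5.94*l^2 - 5.44*l - 1.74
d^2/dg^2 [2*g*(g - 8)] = 4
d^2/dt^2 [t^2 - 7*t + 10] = 2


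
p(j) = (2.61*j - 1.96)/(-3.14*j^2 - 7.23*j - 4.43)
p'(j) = (2.61*j - 1.96)*(6.28*j + 7.23)/(-3.14*j^2 - 7.23*j - 4.43)^2 + 2.61/(-3.14*j^2 - 7.23*j - 4.43) = (8.1954*j^2 - 12.3088*j - 25.7331)/(9.8596*j^4 + 45.4044*j^3 + 80.0933*j^2 + 64.0578*j + 19.6249)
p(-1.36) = 13.61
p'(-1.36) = 37.60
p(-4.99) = 0.32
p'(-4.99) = 0.11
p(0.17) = 0.26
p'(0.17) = -0.83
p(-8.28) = 0.15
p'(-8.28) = 0.02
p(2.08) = -0.10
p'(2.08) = -0.01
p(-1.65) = 5.97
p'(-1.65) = 15.34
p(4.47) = -0.10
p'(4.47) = 0.01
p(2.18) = -0.11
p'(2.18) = -0.01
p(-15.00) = 0.07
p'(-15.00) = 0.01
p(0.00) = 0.44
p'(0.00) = -1.31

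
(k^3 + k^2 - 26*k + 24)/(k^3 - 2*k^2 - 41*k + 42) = (k - 4)/(k - 7)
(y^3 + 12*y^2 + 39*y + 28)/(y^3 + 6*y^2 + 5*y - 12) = (y^2 + 8*y + 7)/(y^2 + 2*y - 3)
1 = 1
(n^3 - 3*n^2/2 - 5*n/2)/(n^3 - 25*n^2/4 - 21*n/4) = 2*(-2*n^2 + 3*n + 5)/(-4*n^2 + 25*n + 21)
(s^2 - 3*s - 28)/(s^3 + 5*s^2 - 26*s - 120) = (s - 7)/(s^2 + s - 30)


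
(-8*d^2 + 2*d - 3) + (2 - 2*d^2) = -10*d^2 + 2*d - 1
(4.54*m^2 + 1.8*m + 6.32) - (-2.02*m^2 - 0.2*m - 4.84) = 6.56*m^2 + 2.0*m + 11.16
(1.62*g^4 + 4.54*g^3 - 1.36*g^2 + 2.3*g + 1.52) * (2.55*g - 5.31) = 4.131*g^5 + 2.9748*g^4 - 27.5754*g^3 + 13.0866*g^2 - 8.337*g - 8.0712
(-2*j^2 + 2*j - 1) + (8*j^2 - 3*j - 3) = 6*j^2 - j - 4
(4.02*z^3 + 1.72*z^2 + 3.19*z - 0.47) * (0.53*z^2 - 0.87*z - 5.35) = 2.1306*z^5 - 2.5858*z^4 - 21.3127*z^3 - 12.2264*z^2 - 16.6576*z + 2.5145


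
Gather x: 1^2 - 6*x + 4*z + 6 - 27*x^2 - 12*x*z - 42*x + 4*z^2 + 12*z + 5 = -27*x^2 + x*(-12*z - 48) + 4*z^2 + 16*z + 12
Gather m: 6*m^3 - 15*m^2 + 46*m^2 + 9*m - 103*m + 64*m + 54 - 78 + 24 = 6*m^3 + 31*m^2 - 30*m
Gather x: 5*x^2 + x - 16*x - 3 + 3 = 5*x^2 - 15*x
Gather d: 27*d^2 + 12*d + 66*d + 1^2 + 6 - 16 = 27*d^2 + 78*d - 9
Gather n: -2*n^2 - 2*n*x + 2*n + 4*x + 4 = -2*n^2 + n*(2 - 2*x) + 4*x + 4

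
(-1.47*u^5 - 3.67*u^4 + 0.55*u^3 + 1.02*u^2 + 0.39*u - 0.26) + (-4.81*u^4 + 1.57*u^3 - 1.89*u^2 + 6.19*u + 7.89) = -1.47*u^5 - 8.48*u^4 + 2.12*u^3 - 0.87*u^2 + 6.58*u + 7.63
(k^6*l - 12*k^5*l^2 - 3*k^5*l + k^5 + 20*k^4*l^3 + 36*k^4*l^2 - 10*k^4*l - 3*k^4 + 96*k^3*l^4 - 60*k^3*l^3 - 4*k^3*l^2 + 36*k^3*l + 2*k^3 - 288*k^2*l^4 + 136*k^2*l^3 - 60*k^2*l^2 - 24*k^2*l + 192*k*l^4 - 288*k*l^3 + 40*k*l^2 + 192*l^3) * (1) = k^6*l - 12*k^5*l^2 - 3*k^5*l + k^5 + 20*k^4*l^3 + 36*k^4*l^2 - 10*k^4*l - 3*k^4 + 96*k^3*l^4 - 60*k^3*l^3 - 4*k^3*l^2 + 36*k^3*l + 2*k^3 - 288*k^2*l^4 + 136*k^2*l^3 - 60*k^2*l^2 - 24*k^2*l + 192*k*l^4 - 288*k*l^3 + 40*k*l^2 + 192*l^3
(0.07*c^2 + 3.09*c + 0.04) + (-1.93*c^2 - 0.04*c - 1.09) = -1.86*c^2 + 3.05*c - 1.05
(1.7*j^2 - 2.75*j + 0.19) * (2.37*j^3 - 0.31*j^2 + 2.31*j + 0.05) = 4.029*j^5 - 7.0445*j^4 + 5.2298*j^3 - 6.3264*j^2 + 0.3014*j + 0.0095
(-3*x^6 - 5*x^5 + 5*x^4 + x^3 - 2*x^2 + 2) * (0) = 0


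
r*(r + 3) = r^2 + 3*r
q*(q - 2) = q^2 - 2*q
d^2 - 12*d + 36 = (d - 6)^2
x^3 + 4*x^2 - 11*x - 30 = (x - 3)*(x + 2)*(x + 5)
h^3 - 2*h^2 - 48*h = h*(h - 8)*(h + 6)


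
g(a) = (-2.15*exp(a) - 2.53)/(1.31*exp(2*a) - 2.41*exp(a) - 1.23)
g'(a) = (-2.15*exp(a) - 2.53)*(-2.62*exp(2*a) + 2.41*exp(a))/(1.31*exp(2*a) - 2.41*exp(a) - 1.23)^2 - 2.15*exp(a)/(1.31*exp(2*a) - 2.41*exp(a) - 1.23) = (2.8165*exp(2*a) + 6.6286*exp(a) - 3.4528)*exp(a)/(1.7161*exp(4*a) - 6.3142*exp(3*a) + 2.5855*exp(2*a) + 5.9286*exp(a) + 1.5129)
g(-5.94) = 2.05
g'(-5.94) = -0.01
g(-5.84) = 2.05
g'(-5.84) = -0.01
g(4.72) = -0.02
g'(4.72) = 0.02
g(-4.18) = 2.02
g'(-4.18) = -0.03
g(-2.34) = 1.89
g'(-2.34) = -0.13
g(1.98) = -0.36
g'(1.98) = 0.56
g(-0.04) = 1.97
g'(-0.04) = 0.97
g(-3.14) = 1.97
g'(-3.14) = -0.08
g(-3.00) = 1.96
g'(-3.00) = -0.09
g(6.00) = 0.00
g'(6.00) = 0.00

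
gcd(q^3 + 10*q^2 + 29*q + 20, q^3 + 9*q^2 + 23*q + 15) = q^2 + 6*q + 5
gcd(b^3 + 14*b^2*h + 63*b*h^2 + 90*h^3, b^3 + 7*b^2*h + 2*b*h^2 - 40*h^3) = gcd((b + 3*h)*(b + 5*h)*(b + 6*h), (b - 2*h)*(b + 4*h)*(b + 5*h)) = b + 5*h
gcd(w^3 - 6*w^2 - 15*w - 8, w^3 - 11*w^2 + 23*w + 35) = w + 1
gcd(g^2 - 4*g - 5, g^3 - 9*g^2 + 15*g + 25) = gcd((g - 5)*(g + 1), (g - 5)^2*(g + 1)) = g^2 - 4*g - 5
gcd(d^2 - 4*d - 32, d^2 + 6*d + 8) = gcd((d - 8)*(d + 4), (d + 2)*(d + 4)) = d + 4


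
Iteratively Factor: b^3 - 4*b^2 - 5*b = (b + 1)*(b^2 - 5*b) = b*(b + 1)*(b - 5)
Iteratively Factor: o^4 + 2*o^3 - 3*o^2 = (o)*(o^3 + 2*o^2 - 3*o) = o*(o - 1)*(o^2 + 3*o) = o^2*(o - 1)*(o + 3)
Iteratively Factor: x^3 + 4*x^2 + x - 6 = (x + 2)*(x^2 + 2*x - 3) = (x + 2)*(x + 3)*(x - 1)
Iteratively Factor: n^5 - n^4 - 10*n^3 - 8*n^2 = (n)*(n^4 - n^3 - 10*n^2 - 8*n) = n^2*(n^3 - n^2 - 10*n - 8) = n^2*(n + 1)*(n^2 - 2*n - 8) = n^2*(n - 4)*(n + 1)*(n + 2)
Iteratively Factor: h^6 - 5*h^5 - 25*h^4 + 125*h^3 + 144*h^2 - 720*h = (h - 3)*(h^5 - 2*h^4 - 31*h^3 + 32*h^2 + 240*h) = (h - 3)*(h + 4)*(h^4 - 6*h^3 - 7*h^2 + 60*h) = (h - 4)*(h - 3)*(h + 4)*(h^3 - 2*h^2 - 15*h) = h*(h - 4)*(h - 3)*(h + 4)*(h^2 - 2*h - 15) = h*(h - 4)*(h - 3)*(h + 3)*(h + 4)*(h - 5)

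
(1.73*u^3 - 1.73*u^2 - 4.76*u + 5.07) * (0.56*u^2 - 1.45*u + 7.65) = 0.9688*u^5 - 3.4773*u^4 + 13.0774*u^3 - 3.4933*u^2 - 43.7655*u + 38.7855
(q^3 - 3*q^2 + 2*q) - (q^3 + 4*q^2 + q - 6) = -7*q^2 + q + 6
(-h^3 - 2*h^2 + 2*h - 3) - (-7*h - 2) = -h^3 - 2*h^2 + 9*h - 1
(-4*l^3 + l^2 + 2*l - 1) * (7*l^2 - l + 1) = -28*l^5 + 11*l^4 + 9*l^3 - 8*l^2 + 3*l - 1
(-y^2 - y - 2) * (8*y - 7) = -8*y^3 - y^2 - 9*y + 14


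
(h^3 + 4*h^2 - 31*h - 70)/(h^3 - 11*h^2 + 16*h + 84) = (h^2 + 2*h - 35)/(h^2 - 13*h + 42)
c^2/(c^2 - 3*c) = c/(c - 3)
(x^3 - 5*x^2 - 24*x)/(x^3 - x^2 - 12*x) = (x - 8)/(x - 4)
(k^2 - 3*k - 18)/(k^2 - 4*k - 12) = (k + 3)/(k + 2)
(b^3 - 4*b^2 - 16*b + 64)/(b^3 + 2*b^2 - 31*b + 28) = (b^2 - 16)/(b^2 + 6*b - 7)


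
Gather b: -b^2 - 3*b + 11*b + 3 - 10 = -b^2 + 8*b - 7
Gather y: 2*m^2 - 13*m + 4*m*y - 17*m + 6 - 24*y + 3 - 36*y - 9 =2*m^2 - 30*m + y*(4*m - 60)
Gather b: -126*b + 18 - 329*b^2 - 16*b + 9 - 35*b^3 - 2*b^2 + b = -35*b^3 - 331*b^2 - 141*b + 27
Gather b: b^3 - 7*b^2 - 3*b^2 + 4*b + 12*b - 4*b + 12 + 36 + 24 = b^3 - 10*b^2 + 12*b + 72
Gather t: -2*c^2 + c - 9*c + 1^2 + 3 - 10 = -2*c^2 - 8*c - 6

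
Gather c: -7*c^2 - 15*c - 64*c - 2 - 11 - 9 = -7*c^2 - 79*c - 22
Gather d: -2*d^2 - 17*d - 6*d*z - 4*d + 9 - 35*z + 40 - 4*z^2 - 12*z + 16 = -2*d^2 + d*(-6*z - 21) - 4*z^2 - 47*z + 65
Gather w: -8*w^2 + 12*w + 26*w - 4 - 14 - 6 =-8*w^2 + 38*w - 24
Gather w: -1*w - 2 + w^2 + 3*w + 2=w^2 + 2*w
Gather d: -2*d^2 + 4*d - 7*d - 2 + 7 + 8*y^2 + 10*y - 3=-2*d^2 - 3*d + 8*y^2 + 10*y + 2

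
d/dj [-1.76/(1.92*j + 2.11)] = 3.3792/(1.92*j + 2.11)^2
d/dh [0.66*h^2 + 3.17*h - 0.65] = 1.32*h + 3.17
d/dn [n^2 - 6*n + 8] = 2*n - 6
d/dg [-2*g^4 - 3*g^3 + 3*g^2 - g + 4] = -8*g^3 - 9*g^2 + 6*g - 1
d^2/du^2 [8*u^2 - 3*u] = 16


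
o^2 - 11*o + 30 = (o - 6)*(o - 5)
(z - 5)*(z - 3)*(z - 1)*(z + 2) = z^4 - 7*z^3 + 5*z^2 + 31*z - 30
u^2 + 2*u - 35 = (u - 5)*(u + 7)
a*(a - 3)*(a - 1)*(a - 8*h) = a^4 - 8*a^3*h - 4*a^3 + 32*a^2*h + 3*a^2 - 24*a*h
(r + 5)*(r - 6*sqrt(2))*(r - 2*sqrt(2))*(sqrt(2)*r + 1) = sqrt(2)*r^4 - 15*r^3 + 5*sqrt(2)*r^3 - 75*r^2 + 16*sqrt(2)*r^2 + 24*r + 80*sqrt(2)*r + 120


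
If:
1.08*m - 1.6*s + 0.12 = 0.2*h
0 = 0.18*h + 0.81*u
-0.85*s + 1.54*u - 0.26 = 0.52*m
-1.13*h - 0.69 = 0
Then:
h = -0.61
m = -0.16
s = 0.04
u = 0.14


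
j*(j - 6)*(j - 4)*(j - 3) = j^4 - 13*j^3 + 54*j^2 - 72*j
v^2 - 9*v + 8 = (v - 8)*(v - 1)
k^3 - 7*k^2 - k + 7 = (k - 7)*(k - 1)*(k + 1)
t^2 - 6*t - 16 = (t - 8)*(t + 2)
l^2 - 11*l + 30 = (l - 6)*(l - 5)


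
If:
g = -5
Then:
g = -5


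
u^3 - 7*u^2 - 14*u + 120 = (u - 6)*(u - 5)*(u + 4)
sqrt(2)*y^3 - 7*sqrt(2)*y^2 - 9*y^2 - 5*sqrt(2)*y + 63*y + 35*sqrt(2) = (y - 7)*(y - 5*sqrt(2))*(sqrt(2)*y + 1)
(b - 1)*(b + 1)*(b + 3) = b^3 + 3*b^2 - b - 3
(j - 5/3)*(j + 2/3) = j^2 - j - 10/9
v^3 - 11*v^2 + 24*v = v*(v - 8)*(v - 3)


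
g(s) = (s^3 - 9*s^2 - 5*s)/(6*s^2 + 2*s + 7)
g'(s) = (-12*s - 2)*(s^3 - 9*s^2 - 5*s)/(6*s^2 + 2*s + 7)^2 + (3*s^2 - 18*s - 5)/(6*s^2 + 2*s + 7) = (6*s^4 + 4*s^3 + 33*s^2 - 126*s - 35)/(36*s^4 + 24*s^3 + 88*s^2 + 28*s + 49)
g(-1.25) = -0.70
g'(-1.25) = 0.94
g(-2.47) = -1.49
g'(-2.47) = 0.43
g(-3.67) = -1.89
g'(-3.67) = 0.27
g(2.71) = -1.06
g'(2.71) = 0.08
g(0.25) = -0.23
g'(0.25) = -1.04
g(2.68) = -1.06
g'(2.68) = 0.08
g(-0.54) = -0.01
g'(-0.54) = 0.72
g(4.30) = -0.86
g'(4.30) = 0.15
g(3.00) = -1.03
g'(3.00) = 0.11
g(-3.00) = -1.69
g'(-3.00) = 0.34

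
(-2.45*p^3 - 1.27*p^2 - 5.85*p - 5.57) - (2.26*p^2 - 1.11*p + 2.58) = -2.45*p^3 - 3.53*p^2 - 4.74*p - 8.15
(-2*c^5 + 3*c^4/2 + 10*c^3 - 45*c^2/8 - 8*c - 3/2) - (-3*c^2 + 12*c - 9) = -2*c^5 + 3*c^4/2 + 10*c^3 - 21*c^2/8 - 20*c + 15/2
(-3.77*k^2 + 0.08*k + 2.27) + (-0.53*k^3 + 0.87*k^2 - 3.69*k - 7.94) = -0.53*k^3 - 2.9*k^2 - 3.61*k - 5.67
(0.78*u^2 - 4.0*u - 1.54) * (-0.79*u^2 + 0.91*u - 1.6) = -0.6162*u^4 + 3.8698*u^3 - 3.6714*u^2 + 4.9986*u + 2.464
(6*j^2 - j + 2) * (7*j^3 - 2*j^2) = 42*j^5 - 19*j^4 + 16*j^3 - 4*j^2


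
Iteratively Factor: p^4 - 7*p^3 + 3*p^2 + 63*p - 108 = (p - 3)*(p^3 - 4*p^2 - 9*p + 36) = (p - 3)*(p + 3)*(p^2 - 7*p + 12) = (p - 4)*(p - 3)*(p + 3)*(p - 3)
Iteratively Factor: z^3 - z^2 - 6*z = (z + 2)*(z^2 - 3*z) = z*(z + 2)*(z - 3)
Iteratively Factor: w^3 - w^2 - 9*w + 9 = (w - 1)*(w^2 - 9) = (w - 1)*(w + 3)*(w - 3)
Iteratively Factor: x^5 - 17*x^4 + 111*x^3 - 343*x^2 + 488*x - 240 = (x - 4)*(x^4 - 13*x^3 + 59*x^2 - 107*x + 60) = (x - 4)*(x - 1)*(x^3 - 12*x^2 + 47*x - 60) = (x - 4)^2*(x - 1)*(x^2 - 8*x + 15) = (x - 5)*(x - 4)^2*(x - 1)*(x - 3)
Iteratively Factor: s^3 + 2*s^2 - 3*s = (s - 1)*(s^2 + 3*s) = s*(s - 1)*(s + 3)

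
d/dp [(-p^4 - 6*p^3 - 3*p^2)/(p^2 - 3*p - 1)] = p*(-2*p^4 + 3*p^3 + 40*p^2 + 27*p + 6)/(p^4 - 6*p^3 + 7*p^2 + 6*p + 1)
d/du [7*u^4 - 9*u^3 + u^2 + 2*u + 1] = 28*u^3 - 27*u^2 + 2*u + 2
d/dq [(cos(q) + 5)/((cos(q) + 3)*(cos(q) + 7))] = (cos(q)^2 + 10*cos(q) + 29)*sin(q)/((cos(q) + 3)^2*(cos(q) + 7)^2)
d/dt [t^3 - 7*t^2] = t*(3*t - 14)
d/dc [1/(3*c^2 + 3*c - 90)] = (-2*c - 1)/(3*(c^2 + c - 30)^2)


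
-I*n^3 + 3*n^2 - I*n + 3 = (n - I)*(n + 3*I)*(-I*n + 1)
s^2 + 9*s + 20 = (s + 4)*(s + 5)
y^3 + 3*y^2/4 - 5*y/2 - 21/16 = (y - 3/2)*(y + 1/2)*(y + 7/4)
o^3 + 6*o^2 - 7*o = o*(o - 1)*(o + 7)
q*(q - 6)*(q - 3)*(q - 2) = q^4 - 11*q^3 + 36*q^2 - 36*q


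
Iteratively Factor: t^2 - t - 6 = (t + 2)*(t - 3)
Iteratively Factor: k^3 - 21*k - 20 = (k + 4)*(k^2 - 4*k - 5) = (k + 1)*(k + 4)*(k - 5)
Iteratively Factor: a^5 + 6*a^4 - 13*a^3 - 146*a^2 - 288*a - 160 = (a + 1)*(a^4 + 5*a^3 - 18*a^2 - 128*a - 160) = (a + 1)*(a + 4)*(a^3 + a^2 - 22*a - 40) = (a + 1)*(a + 2)*(a + 4)*(a^2 - a - 20) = (a + 1)*(a + 2)*(a + 4)^2*(a - 5)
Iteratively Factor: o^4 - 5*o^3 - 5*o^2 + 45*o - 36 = (o - 4)*(o^3 - o^2 - 9*o + 9) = (o - 4)*(o - 3)*(o^2 + 2*o - 3) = (o - 4)*(o - 3)*(o - 1)*(o + 3)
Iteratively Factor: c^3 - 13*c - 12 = (c + 1)*(c^2 - c - 12) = (c + 1)*(c + 3)*(c - 4)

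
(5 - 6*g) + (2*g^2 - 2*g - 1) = 2*g^2 - 8*g + 4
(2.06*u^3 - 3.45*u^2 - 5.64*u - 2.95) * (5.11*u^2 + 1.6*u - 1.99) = 10.5266*u^5 - 14.3335*u^4 - 38.4398*u^3 - 17.233*u^2 + 6.5036*u + 5.8705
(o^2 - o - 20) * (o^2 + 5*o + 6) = o^4 + 4*o^3 - 19*o^2 - 106*o - 120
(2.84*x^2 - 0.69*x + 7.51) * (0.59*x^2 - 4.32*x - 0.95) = 1.6756*x^4 - 12.6759*x^3 + 4.7137*x^2 - 31.7877*x - 7.1345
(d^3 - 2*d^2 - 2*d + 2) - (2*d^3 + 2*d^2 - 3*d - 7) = -d^3 - 4*d^2 + d + 9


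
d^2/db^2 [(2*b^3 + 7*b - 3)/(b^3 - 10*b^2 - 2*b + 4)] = 2*(20*b^6 + 33*b^5 - 276*b^4 + 1042*b^3 - 1098*b^2 + 792*b - 76)/(b^9 - 30*b^8 + 294*b^7 - 868*b^6 - 828*b^5 + 1032*b^4 + 520*b^3 - 432*b^2 - 96*b + 64)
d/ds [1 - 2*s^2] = -4*s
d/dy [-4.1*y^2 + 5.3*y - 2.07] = 5.3 - 8.2*y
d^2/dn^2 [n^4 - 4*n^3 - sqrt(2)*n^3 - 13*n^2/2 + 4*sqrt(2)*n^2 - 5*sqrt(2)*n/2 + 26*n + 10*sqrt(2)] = 12*n^2 - 24*n - 6*sqrt(2)*n - 13 + 8*sqrt(2)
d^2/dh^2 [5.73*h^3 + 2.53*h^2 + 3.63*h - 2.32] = 34.38*h + 5.06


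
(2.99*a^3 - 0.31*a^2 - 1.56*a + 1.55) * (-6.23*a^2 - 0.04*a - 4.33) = -18.6277*a^5 + 1.8117*a^4 - 3.2155*a^3 - 8.2518*a^2 + 6.6928*a - 6.7115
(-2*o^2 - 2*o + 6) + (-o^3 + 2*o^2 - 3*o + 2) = -o^3 - 5*o + 8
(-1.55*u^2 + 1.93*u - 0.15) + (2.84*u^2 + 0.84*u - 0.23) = 1.29*u^2 + 2.77*u - 0.38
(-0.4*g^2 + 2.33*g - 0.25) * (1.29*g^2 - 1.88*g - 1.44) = -0.516*g^4 + 3.7577*g^3 - 4.1269*g^2 - 2.8852*g + 0.36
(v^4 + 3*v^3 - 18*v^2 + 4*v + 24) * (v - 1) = v^5 + 2*v^4 - 21*v^3 + 22*v^2 + 20*v - 24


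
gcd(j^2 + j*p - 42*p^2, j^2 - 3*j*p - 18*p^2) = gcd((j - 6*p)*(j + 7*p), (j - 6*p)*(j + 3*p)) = -j + 6*p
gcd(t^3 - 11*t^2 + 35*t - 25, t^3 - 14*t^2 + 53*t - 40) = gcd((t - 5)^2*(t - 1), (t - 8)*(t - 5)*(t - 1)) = t^2 - 6*t + 5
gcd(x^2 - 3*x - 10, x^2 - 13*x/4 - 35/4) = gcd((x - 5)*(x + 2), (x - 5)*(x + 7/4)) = x - 5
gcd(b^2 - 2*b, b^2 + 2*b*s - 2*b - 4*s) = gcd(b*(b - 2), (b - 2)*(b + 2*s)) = b - 2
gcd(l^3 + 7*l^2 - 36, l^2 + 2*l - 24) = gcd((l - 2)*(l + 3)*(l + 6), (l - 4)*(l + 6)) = l + 6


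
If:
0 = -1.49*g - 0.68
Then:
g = -0.46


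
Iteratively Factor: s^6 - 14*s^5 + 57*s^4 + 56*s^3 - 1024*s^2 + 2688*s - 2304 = (s - 3)*(s^5 - 11*s^4 + 24*s^3 + 128*s^2 - 640*s + 768) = (s - 4)*(s - 3)*(s^4 - 7*s^3 - 4*s^2 + 112*s - 192) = (s - 4)*(s - 3)*(s + 4)*(s^3 - 11*s^2 + 40*s - 48) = (s - 4)^2*(s - 3)*(s + 4)*(s^2 - 7*s + 12) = (s - 4)^3*(s - 3)*(s + 4)*(s - 3)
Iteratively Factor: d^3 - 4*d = (d + 2)*(d^2 - 2*d) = d*(d + 2)*(d - 2)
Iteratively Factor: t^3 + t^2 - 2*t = (t - 1)*(t^2 + 2*t) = (t - 1)*(t + 2)*(t)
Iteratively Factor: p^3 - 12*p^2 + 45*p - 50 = (p - 5)*(p^2 - 7*p + 10) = (p - 5)^2*(p - 2)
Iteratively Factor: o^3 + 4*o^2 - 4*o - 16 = (o - 2)*(o^2 + 6*o + 8) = (o - 2)*(o + 2)*(o + 4)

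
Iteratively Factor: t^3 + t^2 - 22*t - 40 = (t + 2)*(t^2 - t - 20) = (t - 5)*(t + 2)*(t + 4)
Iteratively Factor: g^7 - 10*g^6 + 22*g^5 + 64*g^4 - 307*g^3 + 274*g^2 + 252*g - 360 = (g - 2)*(g^6 - 8*g^5 + 6*g^4 + 76*g^3 - 155*g^2 - 36*g + 180) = (g - 2)*(g + 1)*(g^5 - 9*g^4 + 15*g^3 + 61*g^2 - 216*g + 180) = (g - 2)^2*(g + 1)*(g^4 - 7*g^3 + g^2 + 63*g - 90) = (g - 5)*(g - 2)^2*(g + 1)*(g^3 - 2*g^2 - 9*g + 18) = (g - 5)*(g - 2)^3*(g + 1)*(g^2 - 9) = (g - 5)*(g - 3)*(g - 2)^3*(g + 1)*(g + 3)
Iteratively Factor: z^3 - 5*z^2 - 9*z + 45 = (z - 5)*(z^2 - 9) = (z - 5)*(z - 3)*(z + 3)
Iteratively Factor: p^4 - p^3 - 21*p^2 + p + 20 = (p - 1)*(p^3 - 21*p - 20) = (p - 1)*(p + 4)*(p^2 - 4*p - 5) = (p - 1)*(p + 1)*(p + 4)*(p - 5)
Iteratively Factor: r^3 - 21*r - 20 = (r + 1)*(r^2 - r - 20) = (r + 1)*(r + 4)*(r - 5)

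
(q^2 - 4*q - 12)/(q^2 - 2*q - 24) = (q + 2)/(q + 4)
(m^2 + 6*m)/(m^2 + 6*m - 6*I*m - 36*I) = m/(m - 6*I)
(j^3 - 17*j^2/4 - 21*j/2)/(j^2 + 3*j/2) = (4*j^2 - 17*j - 42)/(2*(2*j + 3))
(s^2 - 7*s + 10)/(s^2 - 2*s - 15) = (s - 2)/(s + 3)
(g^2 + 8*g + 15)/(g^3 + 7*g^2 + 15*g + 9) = (g + 5)/(g^2 + 4*g + 3)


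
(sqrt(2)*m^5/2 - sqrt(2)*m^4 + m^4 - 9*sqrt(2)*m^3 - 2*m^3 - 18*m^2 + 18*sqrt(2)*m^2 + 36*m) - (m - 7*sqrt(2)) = sqrt(2)*m^5/2 - sqrt(2)*m^4 + m^4 - 9*sqrt(2)*m^3 - 2*m^3 - 18*m^2 + 18*sqrt(2)*m^2 + 35*m + 7*sqrt(2)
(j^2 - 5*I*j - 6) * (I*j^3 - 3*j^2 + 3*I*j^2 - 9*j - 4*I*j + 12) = I*j^5 + 2*j^4 + 3*I*j^4 + 6*j^3 + 5*I*j^3 + 10*j^2 + 27*I*j^2 + 54*j - 36*I*j - 72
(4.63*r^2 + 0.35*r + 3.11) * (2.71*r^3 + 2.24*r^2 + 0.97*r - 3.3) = 12.5473*r^5 + 11.3197*r^4 + 13.7032*r^3 - 7.9731*r^2 + 1.8617*r - 10.263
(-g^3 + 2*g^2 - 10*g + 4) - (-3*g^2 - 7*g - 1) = -g^3 + 5*g^2 - 3*g + 5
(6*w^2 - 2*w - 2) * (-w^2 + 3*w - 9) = -6*w^4 + 20*w^3 - 58*w^2 + 12*w + 18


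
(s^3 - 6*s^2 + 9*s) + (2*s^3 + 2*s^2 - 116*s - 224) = 3*s^3 - 4*s^2 - 107*s - 224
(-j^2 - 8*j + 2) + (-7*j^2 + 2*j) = -8*j^2 - 6*j + 2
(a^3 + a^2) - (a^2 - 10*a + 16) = a^3 + 10*a - 16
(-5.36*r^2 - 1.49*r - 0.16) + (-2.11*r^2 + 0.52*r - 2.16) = -7.47*r^2 - 0.97*r - 2.32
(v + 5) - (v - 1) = 6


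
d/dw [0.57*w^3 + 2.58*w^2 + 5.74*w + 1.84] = 1.71*w^2 + 5.16*w + 5.74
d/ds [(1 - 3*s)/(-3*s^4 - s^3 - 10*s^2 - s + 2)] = (9*s^4 + 3*s^3 + 30*s^2 + 3*s - (3*s - 1)*(12*s^3 + 3*s^2 + 20*s + 1) - 6)/(3*s^4 + s^3 + 10*s^2 + s - 2)^2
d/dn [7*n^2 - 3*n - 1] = 14*n - 3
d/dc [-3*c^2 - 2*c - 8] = -6*c - 2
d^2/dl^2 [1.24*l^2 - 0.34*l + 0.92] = 2.48000000000000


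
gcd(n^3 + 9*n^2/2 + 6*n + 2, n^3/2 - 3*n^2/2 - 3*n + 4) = n + 2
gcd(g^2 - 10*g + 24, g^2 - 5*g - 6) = g - 6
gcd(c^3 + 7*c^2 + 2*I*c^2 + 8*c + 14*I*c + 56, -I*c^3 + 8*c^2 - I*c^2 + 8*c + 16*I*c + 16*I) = c + 4*I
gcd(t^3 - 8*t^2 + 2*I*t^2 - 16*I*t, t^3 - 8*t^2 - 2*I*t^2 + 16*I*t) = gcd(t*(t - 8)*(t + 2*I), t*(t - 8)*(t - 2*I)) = t^2 - 8*t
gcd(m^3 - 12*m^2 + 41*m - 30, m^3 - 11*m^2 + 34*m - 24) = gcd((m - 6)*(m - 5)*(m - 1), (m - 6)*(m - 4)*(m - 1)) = m^2 - 7*m + 6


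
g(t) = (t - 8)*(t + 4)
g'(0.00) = -4.00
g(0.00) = -32.00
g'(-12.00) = -28.00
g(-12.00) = 160.00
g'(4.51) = 5.02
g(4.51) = -29.70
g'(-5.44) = -14.88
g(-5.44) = 19.35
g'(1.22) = -1.56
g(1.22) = -35.39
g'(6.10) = 8.20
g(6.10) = -19.19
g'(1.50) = -1.00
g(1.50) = -35.75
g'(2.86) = 1.72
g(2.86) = -35.26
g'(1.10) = -1.80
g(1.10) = -35.19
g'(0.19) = -3.62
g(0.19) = -32.72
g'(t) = 2*t - 4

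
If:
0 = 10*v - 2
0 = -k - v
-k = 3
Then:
No Solution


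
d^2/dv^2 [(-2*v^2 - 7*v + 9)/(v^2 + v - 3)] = 2*(-5*v^3 + 9*v^2 - 36*v - 3)/(v^6 + 3*v^5 - 6*v^4 - 17*v^3 + 18*v^2 + 27*v - 27)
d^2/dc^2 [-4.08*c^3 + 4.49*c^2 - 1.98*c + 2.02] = 8.98 - 24.48*c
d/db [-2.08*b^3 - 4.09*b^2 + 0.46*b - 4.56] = -6.24*b^2 - 8.18*b + 0.46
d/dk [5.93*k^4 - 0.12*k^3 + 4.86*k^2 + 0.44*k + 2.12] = 23.72*k^3 - 0.36*k^2 + 9.72*k + 0.44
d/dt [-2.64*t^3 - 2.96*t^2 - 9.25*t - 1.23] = -7.92*t^2 - 5.92*t - 9.25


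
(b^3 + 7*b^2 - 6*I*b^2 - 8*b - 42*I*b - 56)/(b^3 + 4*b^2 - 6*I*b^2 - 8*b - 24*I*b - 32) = (b + 7)/(b + 4)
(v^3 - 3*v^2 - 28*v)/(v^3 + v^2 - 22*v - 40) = v*(v - 7)/(v^2 - 3*v - 10)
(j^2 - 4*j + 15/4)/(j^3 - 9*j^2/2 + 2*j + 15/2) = (j - 3/2)/(j^2 - 2*j - 3)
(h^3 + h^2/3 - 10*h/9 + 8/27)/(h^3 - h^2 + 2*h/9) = (h + 4/3)/h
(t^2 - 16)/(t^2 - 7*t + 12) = (t + 4)/(t - 3)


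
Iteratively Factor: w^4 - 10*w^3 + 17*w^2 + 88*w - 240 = (w - 5)*(w^3 - 5*w^2 - 8*w + 48) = (w - 5)*(w + 3)*(w^2 - 8*w + 16) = (w - 5)*(w - 4)*(w + 3)*(w - 4)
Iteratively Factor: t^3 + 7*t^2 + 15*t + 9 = (t + 3)*(t^2 + 4*t + 3) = (t + 1)*(t + 3)*(t + 3)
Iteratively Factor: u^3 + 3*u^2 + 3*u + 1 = (u + 1)*(u^2 + 2*u + 1) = (u + 1)^2*(u + 1)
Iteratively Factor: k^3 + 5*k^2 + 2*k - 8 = (k - 1)*(k^2 + 6*k + 8) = (k - 1)*(k + 4)*(k + 2)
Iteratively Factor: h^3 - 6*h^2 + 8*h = (h - 2)*(h^2 - 4*h) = h*(h - 2)*(h - 4)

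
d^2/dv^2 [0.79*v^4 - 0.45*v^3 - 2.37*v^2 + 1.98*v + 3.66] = 9.48*v^2 - 2.7*v - 4.74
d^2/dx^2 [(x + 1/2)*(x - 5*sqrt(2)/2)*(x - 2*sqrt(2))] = 6*x - 9*sqrt(2) + 1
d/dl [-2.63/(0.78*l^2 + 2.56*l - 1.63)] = (4.1028*l + 6.7328)/(0.78*l^2 + 2.56*l - 1.63)^2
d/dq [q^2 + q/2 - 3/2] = 2*q + 1/2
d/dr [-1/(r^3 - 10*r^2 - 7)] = r*(3*r - 20)/(-r^3 + 10*r^2 + 7)^2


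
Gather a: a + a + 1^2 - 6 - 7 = 2*a - 12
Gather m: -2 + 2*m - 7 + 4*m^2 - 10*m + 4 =4*m^2 - 8*m - 5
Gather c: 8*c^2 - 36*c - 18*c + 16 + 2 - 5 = 8*c^2 - 54*c + 13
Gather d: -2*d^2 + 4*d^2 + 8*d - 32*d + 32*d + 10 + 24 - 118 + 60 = 2*d^2 + 8*d - 24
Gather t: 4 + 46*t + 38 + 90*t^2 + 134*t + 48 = 90*t^2 + 180*t + 90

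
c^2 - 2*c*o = c*(c - 2*o)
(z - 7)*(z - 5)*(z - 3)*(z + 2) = z^4 - 13*z^3 + 41*z^2 + 37*z - 210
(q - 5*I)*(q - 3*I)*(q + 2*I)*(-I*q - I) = -I*q^4 - 6*q^3 - I*q^3 - 6*q^2 - I*q^2 - 30*q - I*q - 30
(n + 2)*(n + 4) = n^2 + 6*n + 8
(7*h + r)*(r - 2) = 7*h*r - 14*h + r^2 - 2*r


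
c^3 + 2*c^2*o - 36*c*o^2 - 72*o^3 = (c - 6*o)*(c + 2*o)*(c + 6*o)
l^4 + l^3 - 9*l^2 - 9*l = l*(l - 3)*(l + 1)*(l + 3)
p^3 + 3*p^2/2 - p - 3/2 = (p - 1)*(p + 1)*(p + 3/2)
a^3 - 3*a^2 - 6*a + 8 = (a - 4)*(a - 1)*(a + 2)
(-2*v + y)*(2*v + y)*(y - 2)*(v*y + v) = -4*v^3*y^2 + 4*v^3*y + 8*v^3 + v*y^4 - v*y^3 - 2*v*y^2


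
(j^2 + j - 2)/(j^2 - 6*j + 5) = (j + 2)/(j - 5)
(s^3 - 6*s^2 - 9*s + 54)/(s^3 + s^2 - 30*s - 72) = (s - 3)/(s + 4)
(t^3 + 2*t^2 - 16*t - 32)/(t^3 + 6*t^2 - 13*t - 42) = (t^2 - 16)/(t^2 + 4*t - 21)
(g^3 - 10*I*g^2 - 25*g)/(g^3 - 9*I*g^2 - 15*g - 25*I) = g/(g + I)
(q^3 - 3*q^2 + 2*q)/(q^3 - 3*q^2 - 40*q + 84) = q*(q - 1)/(q^2 - q - 42)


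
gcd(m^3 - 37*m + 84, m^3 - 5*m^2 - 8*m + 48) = m - 4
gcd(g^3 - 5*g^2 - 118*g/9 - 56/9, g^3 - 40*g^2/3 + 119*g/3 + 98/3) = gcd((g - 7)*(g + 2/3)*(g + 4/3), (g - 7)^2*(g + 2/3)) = g^2 - 19*g/3 - 14/3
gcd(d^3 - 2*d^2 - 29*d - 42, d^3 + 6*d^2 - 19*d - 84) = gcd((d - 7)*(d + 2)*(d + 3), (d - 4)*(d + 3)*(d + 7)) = d + 3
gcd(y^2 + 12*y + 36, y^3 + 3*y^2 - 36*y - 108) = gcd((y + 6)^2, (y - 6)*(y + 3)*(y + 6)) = y + 6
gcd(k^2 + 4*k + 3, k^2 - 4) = 1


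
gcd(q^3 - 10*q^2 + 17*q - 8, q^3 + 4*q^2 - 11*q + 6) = q^2 - 2*q + 1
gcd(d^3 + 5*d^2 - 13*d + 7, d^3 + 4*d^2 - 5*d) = d - 1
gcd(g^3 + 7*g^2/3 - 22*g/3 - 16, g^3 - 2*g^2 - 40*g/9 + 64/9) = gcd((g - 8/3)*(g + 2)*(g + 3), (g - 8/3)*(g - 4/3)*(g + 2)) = g^2 - 2*g/3 - 16/3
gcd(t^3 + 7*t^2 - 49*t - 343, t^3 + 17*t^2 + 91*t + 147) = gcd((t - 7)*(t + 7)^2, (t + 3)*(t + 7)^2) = t^2 + 14*t + 49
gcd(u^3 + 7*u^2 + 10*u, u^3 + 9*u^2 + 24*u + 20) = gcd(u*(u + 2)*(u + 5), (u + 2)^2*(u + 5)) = u^2 + 7*u + 10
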